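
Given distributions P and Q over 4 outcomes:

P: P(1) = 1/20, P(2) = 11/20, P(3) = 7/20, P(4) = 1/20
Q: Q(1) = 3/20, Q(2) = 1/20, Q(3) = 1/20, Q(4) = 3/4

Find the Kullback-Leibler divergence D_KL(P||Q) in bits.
2.6107 bits

D_KL(P||Q) = Σ P(x) log₂(P(x)/Q(x))

Computing term by term:
  P(1)·log₂(P(1)/Q(1)) = (1/20)·log₂((1/20)/(3/20)) = -0.07925
  P(2)·log₂(P(2)/Q(2)) = (11/20)·log₂((11/20)/(1/20)) = 1.90269
  P(3)·log₂(P(3)/Q(3)) = (7/20)·log₂((7/20)/(1/20)) = 0.98257
  P(4)·log₂(P(4)/Q(4)) = (1/20)·log₂((1/20)/(3/4)) = -0.19534

D_KL(P||Q) = -0.07925 + 1.90269 + 0.98257 - 0.19534 = 2.61067 ≈ 2.6107 bits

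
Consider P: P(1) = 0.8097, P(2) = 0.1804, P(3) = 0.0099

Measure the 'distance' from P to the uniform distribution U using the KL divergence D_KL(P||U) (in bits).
0.8267 bits

U(i) = 1/3 for all i

D_KL(P||U) = Σ P(x) log₂(P(x) / (1/3))
           = Σ P(x) log₂(P(x)) + log₂(3)
           = log₂(3) - H(P)

H(P) = -Σ P(x) log₂(P(x)):
  -P(1)·log₂(P(1)) = -(0.8097)·log₂(0.8097) = 0.24659
  -P(2)·log₂(P(2)) = -(0.1804)·log₂(0.1804) = 0.44572
  -P(3)·log₂(P(3)) = -(0.0099)·log₂(0.0099) = 0.06592
H(P) = 0.24659 + 0.44572 + 0.06592 = 0.75823 bits

log₂(3) = 1.58496 bits

D_KL(P||U) = 1.58496 - 0.75823 = 0.82673 ≈ 0.8267 bits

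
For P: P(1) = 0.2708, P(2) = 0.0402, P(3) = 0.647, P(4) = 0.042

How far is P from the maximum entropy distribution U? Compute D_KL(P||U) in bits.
0.7047 bits

U(i) = 1/4 for all i

D_KL(P||U) = Σ P(x) log₂(P(x) / (1/4))
           = Σ P(x) log₂(P(x)) + log₂(4)
           = log₂(4) - H(P)

H(P) = -Σ P(x) log₂(P(x)):
  -P(1)·log₂(P(1)) = -(0.2708)·log₂(0.2708) = 0.51038
  -P(2)·log₂(P(2)) = -(0.0402)·log₂(0.0402) = 0.18639
  -P(3)·log₂(P(3)) = -(0.647)·log₂(0.647) = 0.40642
  -P(4)·log₂(P(4)) = -(0.042)·log₂(0.042) = 0.19209
H(P) = 0.51038 + 0.18639 + 0.40642 + 0.19209 = 1.29528 bits

log₂(4) = 2.00000 bits

D_KL(P||U) = 2.00000 - 1.29528 = 0.70472 ≈ 0.7047 bits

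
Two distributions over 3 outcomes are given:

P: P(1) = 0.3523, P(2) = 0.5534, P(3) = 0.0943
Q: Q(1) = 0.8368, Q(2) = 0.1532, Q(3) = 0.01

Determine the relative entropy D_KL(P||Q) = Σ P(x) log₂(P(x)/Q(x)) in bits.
0.8910 bits

D_KL(P||Q) = Σ P(x) log₂(P(x)/Q(x))

Computing term by term:
  P(1)·log₂(P(1)/Q(1)) = 0.3523·log₂(0.3523/0.8368) = -0.43970
  P(2)·log₂(P(2)/Q(2)) = 0.5534·log₂(0.5534/0.1532) = 1.02540
  P(3)·log₂(P(3)/Q(3)) = 0.0943·log₂(0.0943/0.01) = 0.30527

D_KL(P||Q) = -0.43970 + 1.02540 + 0.30527 = 0.89097 ≈ 0.8910 bits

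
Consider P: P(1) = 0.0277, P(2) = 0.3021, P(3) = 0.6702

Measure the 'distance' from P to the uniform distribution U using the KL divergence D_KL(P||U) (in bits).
0.5330 bits

U(i) = 1/3 for all i

D_KL(P||U) = Σ P(x) log₂(P(x) / (1/3))
           = Σ P(x) log₂(P(x)) + log₂(3)
           = log₂(3) - H(P)

H(P) = -Σ P(x) log₂(P(x)):
  -P(1)·log₂(P(1)) = -(0.0277)·log₂(0.0277) = 0.14332
  -P(2)·log₂(P(2)) = -(0.3021)·log₂(0.3021) = 0.52170
  -P(3)·log₂(P(3)) = -(0.6702)·log₂(0.6702) = 0.38693
H(P) = 0.14332 + 0.52170 + 0.38693 = 1.05195 bits

log₂(3) = 1.58496 bits

D_KL(P||U) = 1.58496 - 1.05195 = 0.53301 ≈ 0.5330 bits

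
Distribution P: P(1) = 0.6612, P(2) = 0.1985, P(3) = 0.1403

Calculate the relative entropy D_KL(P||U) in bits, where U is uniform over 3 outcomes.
0.3297 bits

U(i) = 1/3 for all i

D_KL(P||U) = Σ P(x) log₂(P(x) / (1/3))
           = Σ P(x) log₂(P(x)) + log₂(3)
           = log₂(3) - H(P)

H(P) = -Σ P(x) log₂(P(x)):
  -P(1)·log₂(P(1)) = -(0.6612)·log₂(0.6612) = 0.39463
  -P(2)·log₂(P(2)) = -(0.1985)·log₂(0.1985) = 0.46306
  -P(3)·log₂(P(3)) = -(0.1403)·log₂(0.1403) = 0.39753
H(P) = 0.39463 + 0.46306 + 0.39753 = 1.25522 bits

log₂(3) = 1.58496 bits

D_KL(P||U) = 1.58496 - 1.25522 = 0.32974 ≈ 0.3297 bits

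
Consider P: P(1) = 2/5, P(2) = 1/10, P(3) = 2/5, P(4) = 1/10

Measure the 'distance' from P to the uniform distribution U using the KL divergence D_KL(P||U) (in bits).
0.2781 bits

U(i) = 1/4 for all i

D_KL(P||U) = Σ P(x) log₂(P(x) / (1/4))
           = Σ P(x) log₂(P(x)) + log₂(4)
           = log₂(4) - H(P)

H(P) = -Σ P(x) log₂(P(x)):
  -P(1)·log₂(P(1)) = -(2/5)·log₂(2/5) = 0.52877
  -P(2)·log₂(P(2)) = -(1/10)·log₂(1/10) = 0.33219
  -P(3)·log₂(P(3)) = -(2/5)·log₂(2/5) = 0.52877
  -P(4)·log₂(P(4)) = -(1/10)·log₂(1/10) = 0.33219
H(P) = 0.52877 + 0.33219 + 0.52877 + 0.33219 = 1.72192 bits

log₂(4) = 2.00000 bits

D_KL(P||U) = 2.00000 - 1.72192 = 0.27808 ≈ 0.2781 bits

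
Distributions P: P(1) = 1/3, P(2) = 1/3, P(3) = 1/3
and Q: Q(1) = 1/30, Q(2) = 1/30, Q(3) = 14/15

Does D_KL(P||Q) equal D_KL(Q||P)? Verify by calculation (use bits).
D_KL(P||Q) = 1.7195 bits, D_KL(Q||P) = 1.1649 bits. No — D_KL(P||Q) ≠ D_KL(Q||P) for this pair.

D_KL(P||Q) = Σ P(x) log₂(P(x)/Q(x))

Computing term by term:
  P(1)·log₂(P(1)/Q(1)) = (1/3)·log₂((1/3)/(1/30)) = 1.10731
  P(2)·log₂(P(2)/Q(2)) = (1/3)·log₂((1/3)/(1/30)) = 1.10731
  P(3)·log₂(P(3)/Q(3)) = (1/3)·log₂((1/3)/(14/15)) = -0.49514

D_KL(P||Q) = 1.10731 + 1.10731 - 0.49514 = 1.71948 ≈ 1.7195 bits

D_KL(Q||P) = Σ Q(x) log₂(Q(x)/P(x))

Computing term by term:
  Q(1)·log₂(Q(1)/P(1)) = (1/30)·log₂((1/30)/(1/3)) = -0.11073
  Q(2)·log₂(Q(2)/P(2)) = (1/30)·log₂((1/30)/(1/3)) = -0.11073
  Q(3)·log₂(Q(3)/P(3)) = (14/15)·log₂((14/15)/(1/3)) = 1.38640

D_KL(Q||P) = -0.11073 - 0.11073 + 1.38640 = 1.16494 ≈ 1.1649 bits

These are NOT equal (difference: 0.5546 bits). KL divergence is asymmetric: D_KL(P||Q) ≠ D_KL(Q||P) in general.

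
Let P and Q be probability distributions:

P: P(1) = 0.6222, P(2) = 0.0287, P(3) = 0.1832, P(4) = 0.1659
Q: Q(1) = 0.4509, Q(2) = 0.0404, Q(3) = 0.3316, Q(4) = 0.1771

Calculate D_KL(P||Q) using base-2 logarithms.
0.1024 bits

D_KL(P||Q) = Σ P(x) log₂(P(x)/Q(x))

Computing term by term:
  P(1)·log₂(P(1)/Q(1)) = 0.6222·log₂(0.6222/0.4509) = 0.28906
  P(2)·log₂(P(2)/Q(2)) = 0.0287·log₂(0.0287/0.0404) = -0.01416
  P(3)·log₂(P(3)/Q(3)) = 0.1832·log₂(0.1832/0.3316) = -0.15682
  P(4)·log₂(P(4)/Q(4)) = 0.1659·log₂(0.1659/0.1771) = -0.01564

D_KL(P||Q) = 0.28906 - 0.01416 - 0.15682 - 0.01564 = 0.10244 ≈ 0.1024 bits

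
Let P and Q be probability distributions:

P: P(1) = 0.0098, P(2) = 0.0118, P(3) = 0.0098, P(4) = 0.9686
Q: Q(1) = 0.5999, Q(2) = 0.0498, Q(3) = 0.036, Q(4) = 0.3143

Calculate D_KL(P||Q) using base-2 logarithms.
1.4717 bits

D_KL(P||Q) = Σ P(x) log₂(P(x)/Q(x))

Computing term by term:
  P(1)·log₂(P(1)/Q(1)) = 0.0098·log₂(0.0098/0.5999) = -0.05817
  P(2)·log₂(P(2)/Q(2)) = 0.0118·log₂(0.0118/0.0498) = -0.02451
  P(3)·log₂(P(3)/Q(3)) = 0.0098·log₂(0.0098/0.036) = -0.01840
  P(4)·log₂(P(4)/Q(4)) = 0.9686·log₂(0.9686/0.3143) = 1.57277

D_KL(P||Q) = -0.05817 - 0.02451 - 0.01840 + 1.57277 = 1.47169 ≈ 1.4717 bits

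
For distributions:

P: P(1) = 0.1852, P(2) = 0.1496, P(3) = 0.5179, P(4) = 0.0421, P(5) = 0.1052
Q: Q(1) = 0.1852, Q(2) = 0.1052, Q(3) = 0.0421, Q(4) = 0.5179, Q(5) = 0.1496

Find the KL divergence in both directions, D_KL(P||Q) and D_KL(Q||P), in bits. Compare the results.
D_KL(P||Q) = 1.7453 bits, D_KL(Q||P) = 1.7453 bits. The two directions give exactly the same value for this pair.

D_KL(P||Q) = Σ P(x) log₂(P(x)/Q(x))

Computing term by term:
  P(1)·log₂(P(1)/Q(1)) = 0.1852·log₂(0.1852/0.1852) = 0.00000
  P(2)·log₂(P(2)/Q(2)) = 0.1496·log₂(0.1496/0.1052) = 0.07599
  P(3)·log₂(P(3)/Q(3)) = 0.5179·log₂(0.5179/0.0421) = 1.87520
  P(4)·log₂(P(4)/Q(4)) = 0.0421·log₂(0.0421/0.5179) = -0.15243
  P(5)·log₂(P(5)/Q(5)) = 0.1052·log₂(0.1052/0.1496) = -0.05344

D_KL(P||Q) = 0.00000 + 0.07599 + 1.87520 - 0.15243 - 0.05344 = 1.74532 ≈ 1.7453 bits

D_KL(Q||P) = Σ Q(x) log₂(Q(x)/P(x))

Computing term by term:
  Q(1)·log₂(Q(1)/P(1)) = 0.1852·log₂(0.1852/0.1852) = 0.00000
  Q(2)·log₂(Q(2)/P(2)) = 0.1052·log₂(0.1052/0.1496) = -0.05344
  Q(3)·log₂(Q(3)/P(3)) = 0.0421·log₂(0.0421/0.5179) = -0.15243
  Q(4)·log₂(Q(4)/P(4)) = 0.5179·log₂(0.5179/0.0421) = 1.87520
  Q(5)·log₂(Q(5)/P(5)) = 0.1496·log₂(0.1496/0.1052) = 0.07599

D_KL(Q||P) = 0.00000 - 0.05344 - 0.15243 + 1.87520 + 0.07599 = 1.74532 ≈ 1.7453 bits

These ARE equal here. Q is P with outcomes relabeled (Q(2) = P(5), Q(3) = P(4), Q(4) = P(3), Q(5) = P(2)) by a relabeling that is its own inverse, so the two sums contain exactly the same terms in a different order. This is a special case — KL divergence is not symmetric in general: D_KL(P||Q) ≠ D_KL(Q||P) for most P, Q.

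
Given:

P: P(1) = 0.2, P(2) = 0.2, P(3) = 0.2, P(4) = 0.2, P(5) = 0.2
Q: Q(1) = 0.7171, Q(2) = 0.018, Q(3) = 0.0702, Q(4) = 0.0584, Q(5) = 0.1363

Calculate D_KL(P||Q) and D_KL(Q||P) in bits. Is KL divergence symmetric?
D_KL(P||Q) = 1.0943 bits, D_KL(Q||P) = 0.9733 bits. No, KL divergence is not symmetric.

D_KL(P||Q) = Σ P(x) log₂(P(x)/Q(x))

Computing term by term:
  P(1)·log₂(P(1)/Q(1)) = 0.2·log₂(0.2/0.7171) = -0.36843
  P(2)·log₂(P(2)/Q(2)) = 0.2·log₂(0.2/0.018) = 0.69479
  P(3)·log₂(P(3)/Q(3)) = 0.2·log₂(0.2/0.0702) = 0.30209
  P(4)·log₂(P(4)/Q(4)) = 0.2·log₂(0.2/0.0584) = 0.35519
  P(5)·log₂(P(5)/Q(5)) = 0.2·log₂(0.2/0.1363) = 0.11064

D_KL(P||Q) = -0.36843 + 0.69479 + 0.30209 + 0.35519 + 0.11064 = 1.09428 ≈ 1.0943 bits

D_KL(Q||P) = Σ Q(x) log₂(Q(x)/P(x))

Computing term by term:
  Q(1)·log₂(Q(1)/P(1)) = 0.7171·log₂(0.7171/0.2) = 1.32102
  Q(2)·log₂(Q(2)/P(2)) = 0.018·log₂(0.018/0.2) = -0.06253
  Q(3)·log₂(Q(3)/P(3)) = 0.0702·log₂(0.0702/0.2) = -0.10603
  Q(4)·log₂(Q(4)/P(4)) = 0.0584·log₂(0.0584/0.2) = -0.10372
  Q(5)·log₂(Q(5)/P(5)) = 0.1363·log₂(0.1363/0.2) = -0.07540

D_KL(Q||P) = 1.32102 - 0.06253 - 0.10603 - 0.10372 - 0.07540 = 0.97334 ≈ 0.9733 bits

These are NOT equal (difference: 0.1210 bits). KL divergence is asymmetric: D_KL(P||Q) ≠ D_KL(Q||P) in general.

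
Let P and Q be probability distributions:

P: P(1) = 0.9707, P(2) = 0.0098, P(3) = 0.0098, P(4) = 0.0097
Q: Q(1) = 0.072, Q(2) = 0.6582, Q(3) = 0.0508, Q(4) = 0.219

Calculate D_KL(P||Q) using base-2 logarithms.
3.5166 bits

D_KL(P||Q) = Σ P(x) log₂(P(x)/Q(x))

Computing term by term:
  P(1)·log₂(P(1)/Q(1)) = 0.9707·log₂(0.9707/0.072) = 3.64300
  P(2)·log₂(P(2)/Q(2)) = 0.0098·log₂(0.0098/0.6582) = -0.05948
  P(3)·log₂(P(3)/Q(3)) = 0.0098·log₂(0.0098/0.0508) = -0.02326
  P(4)·log₂(P(4)/Q(4)) = 0.0097·log₂(0.0097/0.219) = -0.04362

D_KL(P||Q) = 3.64300 - 0.05948 - 0.02326 - 0.04362 = 3.51664 ≈ 3.5166 bits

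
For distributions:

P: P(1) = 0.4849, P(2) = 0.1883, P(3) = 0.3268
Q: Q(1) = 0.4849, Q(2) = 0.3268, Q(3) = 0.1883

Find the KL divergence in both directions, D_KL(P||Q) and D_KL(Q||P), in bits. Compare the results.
D_KL(P||Q) = 0.1102 bits, D_KL(Q||P) = 0.1102 bits. The two directions give exactly the same value for this pair.

D_KL(P||Q) = Σ P(x) log₂(P(x)/Q(x))

Computing term by term:
  P(1)·log₂(P(1)/Q(1)) = 0.4849·log₂(0.4849/0.4849) = 0.00000
  P(2)·log₂(P(2)/Q(2)) = 0.1883·log₂(0.1883/0.3268) = -0.14977
  P(3)·log₂(P(3)/Q(3)) = 0.3268·log₂(0.3268/0.1883) = 0.25993

D_KL(P||Q) = 0.00000 - 0.14977 + 0.25993 = 0.11016 ≈ 0.1102 bits

D_KL(Q||P) = Σ Q(x) log₂(Q(x)/P(x))

Computing term by term:
  Q(1)·log₂(Q(1)/P(1)) = 0.4849·log₂(0.4849/0.4849) = 0.00000
  Q(2)·log₂(Q(2)/P(2)) = 0.3268·log₂(0.3268/0.1883) = 0.25993
  Q(3)·log₂(Q(3)/P(3)) = 0.1883·log₂(0.1883/0.3268) = -0.14977

D_KL(Q||P) = 0.00000 + 0.25993 - 0.14977 = 0.11016 ≈ 0.1102 bits

These ARE equal here. Q is P with outcomes relabeled (Q(2) = P(3), Q(3) = P(2)) by a relabeling that is its own inverse, so the two sums contain exactly the same terms in a different order. This is a special case — KL divergence is not symmetric in general: D_KL(P||Q) ≠ D_KL(Q||P) for most P, Q.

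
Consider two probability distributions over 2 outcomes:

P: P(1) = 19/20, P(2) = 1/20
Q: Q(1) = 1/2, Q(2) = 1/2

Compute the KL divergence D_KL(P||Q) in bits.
0.7136 bits

D_KL(P||Q) = Σ P(x) log₂(P(x)/Q(x))

Computing term by term:
  P(1)·log₂(P(1)/Q(1)) = (19/20)·log₂((19/20)/(1/2)) = 0.87970
  P(2)·log₂(P(2)/Q(2)) = (1/20)·log₂((1/20)/(1/2)) = -0.16610

D_KL(P||Q) = 0.87970 - 0.16610 = 0.71360 ≈ 0.7136 bits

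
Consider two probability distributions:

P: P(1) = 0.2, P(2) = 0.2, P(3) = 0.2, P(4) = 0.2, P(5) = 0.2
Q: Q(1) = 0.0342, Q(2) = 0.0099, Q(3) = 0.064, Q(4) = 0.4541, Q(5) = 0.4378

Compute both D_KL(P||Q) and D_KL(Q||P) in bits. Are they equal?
D_KL(P||Q) = 1.2430 bits, D_KL(Q||P) = 0.7968 bits. No, they are not equal.

D_KL(P||Q) = Σ P(x) log₂(P(x)/Q(x))

Computing term by term:
  P(1)·log₂(P(1)/Q(1)) = 0.2·log₂(0.2/0.0342) = 0.50959
  P(2)·log₂(P(2)/Q(2)) = 0.2·log₂(0.2/0.0099) = 0.86729
  P(3)·log₂(P(3)/Q(3)) = 0.2·log₂(0.2/0.064) = 0.32877
  P(4)·log₂(P(4)/Q(4)) = 0.2·log₂(0.2/0.4541) = -0.23660
  P(5)·log₂(P(5)/Q(5)) = 0.2·log₂(0.2/0.4378) = -0.22605

D_KL(P||Q) = 0.50959 + 0.86729 + 0.32877 - 0.23660 - 0.22605 = 1.24300 ≈ 1.2430 bits

D_KL(Q||P) = Σ Q(x) log₂(Q(x)/P(x))

Computing term by term:
  Q(1)·log₂(Q(1)/P(1)) = 0.0342·log₂(0.0342/0.2) = -0.08714
  Q(2)·log₂(Q(2)/P(2)) = 0.0099·log₂(0.0099/0.2) = -0.04293
  Q(3)·log₂(Q(3)/P(3)) = 0.064·log₂(0.064/0.2) = -0.10521
  Q(4)·log₂(Q(4)/P(4)) = 0.4541·log₂(0.4541/0.2) = 0.53720
  Q(5)·log₂(Q(5)/P(5)) = 0.4378·log₂(0.4378/0.2) = 0.49483

D_KL(Q||P) = -0.08714 - 0.04293 - 0.10521 + 0.53720 + 0.49483 = 0.79675 ≈ 0.7968 bits

These are NOT equal (difference: 0.4462 bits). KL divergence is asymmetric: D_KL(P||Q) ≠ D_KL(Q||P) in general.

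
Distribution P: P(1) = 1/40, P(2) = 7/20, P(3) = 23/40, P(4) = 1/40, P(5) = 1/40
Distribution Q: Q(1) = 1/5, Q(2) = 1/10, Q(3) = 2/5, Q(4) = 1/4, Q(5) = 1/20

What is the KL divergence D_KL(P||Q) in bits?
0.7506 bits

D_KL(P||Q) = Σ P(x) log₂(P(x)/Q(x))

Computing term by term:
  P(1)·log₂(P(1)/Q(1)) = (1/40)·log₂((1/40)/(1/5)) = -0.07500
  P(2)·log₂(P(2)/Q(2)) = (7/20)·log₂((7/20)/(1/10)) = 0.63257
  P(3)·log₂(P(3)/Q(3)) = (23/40)·log₂((23/40)/(2/5)) = 0.30105
  P(4)·log₂(P(4)/Q(4)) = (1/40)·log₂((1/40)/(1/4)) = -0.08305
  P(5)·log₂(P(5)/Q(5)) = (1/40)·log₂((1/40)/(1/20)) = -0.02500

D_KL(P||Q) = -0.07500 + 0.63257 + 0.30105 - 0.08305 - 0.02500 = 0.75057 ≈ 0.7506 bits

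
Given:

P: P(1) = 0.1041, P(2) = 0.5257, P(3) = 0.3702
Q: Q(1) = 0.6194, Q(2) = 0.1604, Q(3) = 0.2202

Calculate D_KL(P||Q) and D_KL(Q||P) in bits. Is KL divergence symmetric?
D_KL(P||Q) = 0.9099 bits, D_KL(Q||P) = 1.1539 bits. No, KL divergence is not symmetric.

D_KL(P||Q) = Σ P(x) log₂(P(x)/Q(x))

Computing term by term:
  P(1)·log₂(P(1)/Q(1)) = 0.1041·log₂(0.1041/0.6194) = -0.26784
  P(2)·log₂(P(2)/Q(2)) = 0.5257·log₂(0.5257/0.1604) = 0.90030
  P(3)·log₂(P(3)/Q(3)) = 0.3702·log₂(0.3702/0.2202) = 0.27746

D_KL(P||Q) = -0.26784 + 0.90030 + 0.27746 = 0.90992 ≈ 0.9099 bits

D_KL(Q||P) = Σ Q(x) log₂(Q(x)/P(x))

Computing term by term:
  Q(1)·log₂(Q(1)/P(1)) = 0.6194·log₂(0.6194/0.1041) = 1.59366
  Q(2)·log₂(Q(2)/P(2)) = 0.1604·log₂(0.1604/0.5257) = -0.27470
  Q(3)·log₂(Q(3)/P(3)) = 0.2202·log₂(0.2202/0.3702) = -0.16504

D_KL(Q||P) = 1.59366 - 0.27470 - 0.16504 = 1.15392 ≈ 1.1539 bits

These are NOT equal (difference: 0.2440 bits). KL divergence is asymmetric: D_KL(P||Q) ≠ D_KL(Q||P) in general.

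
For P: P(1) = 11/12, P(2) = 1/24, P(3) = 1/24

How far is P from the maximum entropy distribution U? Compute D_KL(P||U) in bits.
1.0878 bits

U(i) = 1/3 for all i

D_KL(P||U) = Σ P(x) log₂(P(x) / (1/3))
           = Σ P(x) log₂(P(x)) + log₂(3)
           = log₂(3) - H(P)

H(P) = -Σ P(x) log₂(P(x)):
  -P(1)·log₂(P(1)) = -(11/12)·log₂(11/12) = 0.11507
  -P(2)·log₂(P(2)) = -(1/24)·log₂(1/24) = 0.19104
  -P(3)·log₂(P(3)) = -(1/24)·log₂(1/24) = 0.19104
H(P) = 0.11507 + 0.19104 + 0.19104 = 0.49715 bits

log₂(3) = 1.58496 bits

D_KL(P||U) = 1.58496 - 0.49715 = 1.08781 ≈ 1.0878 bits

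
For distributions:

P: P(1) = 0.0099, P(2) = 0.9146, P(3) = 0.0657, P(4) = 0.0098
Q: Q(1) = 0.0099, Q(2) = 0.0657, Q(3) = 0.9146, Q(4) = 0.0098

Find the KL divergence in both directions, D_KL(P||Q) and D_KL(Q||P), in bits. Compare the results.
D_KL(P||Q) = 3.2251 bits, D_KL(Q||P) = 3.2251 bits. The two directions give exactly the same value for this pair.

D_KL(P||Q) = Σ P(x) log₂(P(x)/Q(x))

Computing term by term:
  P(1)·log₂(P(1)/Q(1)) = 0.0099·log₂(0.0099/0.0099) = 0.00000
  P(2)·log₂(P(2)/Q(2)) = 0.9146·log₂(0.9146/0.0657) = 3.47473
  P(3)·log₂(P(3)/Q(3)) = 0.0657·log₂(0.0657/0.9146) = -0.24961
  P(4)·log₂(P(4)/Q(4)) = 0.0098·log₂(0.0098/0.0098) = 0.00000

D_KL(P||Q) = 0.00000 + 3.47473 - 0.24961 + 0.00000 = 3.22512 ≈ 3.2251 bits

D_KL(Q||P) = Σ Q(x) log₂(Q(x)/P(x))

Computing term by term:
  Q(1)·log₂(Q(1)/P(1)) = 0.0099·log₂(0.0099/0.0099) = 0.00000
  Q(2)·log₂(Q(2)/P(2)) = 0.0657·log₂(0.0657/0.9146) = -0.24961
  Q(3)·log₂(Q(3)/P(3)) = 0.9146·log₂(0.9146/0.0657) = 3.47473
  Q(4)·log₂(Q(4)/P(4)) = 0.0098·log₂(0.0098/0.0098) = 0.00000

D_KL(Q||P) = 0.00000 - 0.24961 + 3.47473 + 0.00000 = 3.22512 ≈ 3.2251 bits

These ARE equal here. Q is P with outcomes relabeled (Q(2) = P(3), Q(3) = P(2)) by a relabeling that is its own inverse, so the two sums contain exactly the same terms in a different order. This is a special case — KL divergence is not symmetric in general: D_KL(P||Q) ≠ D_KL(Q||P) for most P, Q.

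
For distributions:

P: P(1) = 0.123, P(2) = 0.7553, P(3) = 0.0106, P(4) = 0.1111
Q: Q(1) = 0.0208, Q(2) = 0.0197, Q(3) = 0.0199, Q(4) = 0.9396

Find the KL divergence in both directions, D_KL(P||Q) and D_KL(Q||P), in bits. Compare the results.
D_KL(P||Q) = 3.9370 bits, D_KL(Q||P) = 2.7553 bits. D_KL(P||Q) is larger than D_KL(Q||P) by 1.1817 bits; the two directions differ.

D_KL(P||Q) = Σ P(x) log₂(P(x)/Q(x))

Computing term by term:
  P(1)·log₂(P(1)/Q(1)) = 0.123·log₂(0.123/0.0208) = 0.31537
  P(2)·log₂(P(2)/Q(2)) = 0.7553·log₂(0.7553/0.0197) = 3.97347
  P(3)·log₂(P(3)/Q(3)) = 0.0106·log₂(0.0106/0.0199) = -0.00963
  P(4)·log₂(P(4)/Q(4)) = 0.1111·log₂(0.1111/0.9396) = -0.34221

D_KL(P||Q) = 0.31537 + 3.97347 - 0.00963 - 0.34221 = 3.93700 ≈ 3.9370 bits

D_KL(Q||P) = Σ Q(x) log₂(Q(x)/P(x))

Computing term by term:
  Q(1)·log₂(Q(1)/P(1)) = 0.0208·log₂(0.0208/0.123) = -0.05333
  Q(2)·log₂(Q(2)/P(2)) = 0.0197·log₂(0.0197/0.7553) = -0.10364
  Q(3)·log₂(Q(3)/P(3)) = 0.0199·log₂(0.0199/0.0106) = 0.01808
  Q(4)·log₂(Q(4)/P(4)) = 0.9396·log₂(0.9396/0.1111) = 2.89414

D_KL(Q||P) = -0.05333 - 0.10364 + 0.01808 + 2.89414 = 2.75525 ≈ 2.7553 bits

These are NOT equal (difference: 1.1817 bits). KL divergence is asymmetric: D_KL(P||Q) ≠ D_KL(Q||P) in general.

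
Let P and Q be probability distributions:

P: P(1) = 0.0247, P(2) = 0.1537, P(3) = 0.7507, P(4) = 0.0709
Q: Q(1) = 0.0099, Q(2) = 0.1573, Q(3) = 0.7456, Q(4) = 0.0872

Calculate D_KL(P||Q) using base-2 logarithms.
0.0137 bits

D_KL(P||Q) = Σ P(x) log₂(P(x)/Q(x))

Computing term by term:
  P(1)·log₂(P(1)/Q(1)) = 0.0247·log₂(0.0247/0.0099) = 0.03258
  P(2)·log₂(P(2)/Q(2)) = 0.1537·log₂(0.1537/0.1573) = -0.00513
  P(3)·log₂(P(3)/Q(3)) = 0.7507·log₂(0.7507/0.7456) = 0.00738
  P(4)·log₂(P(4)/Q(4)) = 0.0709·log₂(0.0709/0.0872) = -0.02117

D_KL(P||Q) = 0.03258 - 0.00513 + 0.00738 - 0.02117 = 0.01366 ≈ 0.0137 bits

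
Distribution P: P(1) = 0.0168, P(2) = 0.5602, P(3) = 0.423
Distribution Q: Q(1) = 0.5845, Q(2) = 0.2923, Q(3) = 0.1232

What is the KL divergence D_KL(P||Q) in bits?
1.1925 bits

D_KL(P||Q) = Σ P(x) log₂(P(x)/Q(x))

Computing term by term:
  P(1)·log₂(P(1)/Q(1)) = 0.0168·log₂(0.0168/0.5845) = -0.08603
  P(2)·log₂(P(2)/Q(2)) = 0.5602·log₂(0.5602/0.2923) = 0.52574
  P(3)·log₂(P(3)/Q(3)) = 0.423·log₂(0.423/0.1232) = 0.75279

D_KL(P||Q) = -0.08603 + 0.52574 + 0.75279 = 1.19250 ≈ 1.1925 bits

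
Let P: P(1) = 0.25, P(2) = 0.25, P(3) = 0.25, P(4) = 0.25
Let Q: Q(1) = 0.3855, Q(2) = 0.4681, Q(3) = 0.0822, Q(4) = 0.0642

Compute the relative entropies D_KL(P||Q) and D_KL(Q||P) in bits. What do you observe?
D_KL(P||Q) = 0.5091 bits, D_KL(Q||P) = 0.4066 bits. The two directions give different values (D_KL(P||Q) exceeds D_KL(Q||P) by 0.1025 bits): KL divergence is asymmetric.

D_KL(P||Q) = Σ P(x) log₂(P(x)/Q(x))

Computing term by term:
  P(1)·log₂(P(1)/Q(1)) = 0.25·log₂(0.25/0.3855) = -0.15620
  P(2)·log₂(P(2)/Q(2)) = 0.25·log₂(0.25/0.4681) = -0.22622
  P(3)·log₂(P(3)/Q(3)) = 0.25·log₂(0.25/0.0822) = 0.40118
  P(4)·log₂(P(4)/Q(4)) = 0.25·log₂(0.25/0.0642) = 0.49032

D_KL(P||Q) = -0.15620 - 0.22622 + 0.40118 + 0.49032 = 0.50908 ≈ 0.5091 bits

D_KL(Q||P) = Σ Q(x) log₂(Q(x)/P(x))

Computing term by term:
  Q(1)·log₂(Q(1)/P(1)) = 0.3855·log₂(0.3855/0.25) = 0.24086
  Q(2)·log₂(Q(2)/P(2)) = 0.4681·log₂(0.4681/0.25) = 0.42358
  Q(3)·log₂(Q(3)/P(3)) = 0.0822·log₂(0.0822/0.25) = -0.13191
  Q(4)·log₂(Q(4)/P(4)) = 0.0642·log₂(0.0642/0.25) = -0.12591

D_KL(Q||P) = 0.24086 + 0.42358 - 0.13191 - 0.12591 = 0.40662 ≈ 0.4066 bits

These are NOT equal (difference: 0.1025 bits). KL divergence is asymmetric: D_KL(P||Q) ≠ D_KL(Q||P) in general.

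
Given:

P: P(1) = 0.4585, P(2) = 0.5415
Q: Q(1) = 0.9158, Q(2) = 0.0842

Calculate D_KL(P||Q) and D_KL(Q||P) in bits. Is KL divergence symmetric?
D_KL(P||Q) = 0.9963 bits, D_KL(Q||P) = 0.6880 bits. No, KL divergence is not symmetric.

D_KL(P||Q) = Σ P(x) log₂(P(x)/Q(x))

Computing term by term:
  P(1)·log₂(P(1)/Q(1)) = 0.4585·log₂(0.4585/0.9158) = -0.45763
  P(2)·log₂(P(2)/Q(2)) = 0.5415·log₂(0.5415/0.0842) = 1.45396

D_KL(P||Q) = -0.45763 + 1.45396 = 0.99633 ≈ 0.9963 bits

D_KL(Q||P) = Σ Q(x) log₂(Q(x)/P(x))

Computing term by term:
  Q(1)·log₂(Q(1)/P(1)) = 0.9158·log₂(0.9158/0.4585) = 0.91407
  Q(2)·log₂(Q(2)/P(2)) = 0.0842·log₂(0.0842/0.5415) = -0.22608

D_KL(Q||P) = 0.91407 - 0.22608 = 0.68799 ≈ 0.6880 bits

These are NOT equal (difference: 0.3083 bits). KL divergence is asymmetric: D_KL(P||Q) ≠ D_KL(Q||P) in general.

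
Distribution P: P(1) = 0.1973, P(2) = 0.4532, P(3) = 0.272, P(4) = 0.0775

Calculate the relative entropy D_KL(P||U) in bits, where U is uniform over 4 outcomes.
0.2237 bits

U(i) = 1/4 for all i

D_KL(P||U) = Σ P(x) log₂(P(x) / (1/4))
           = Σ P(x) log₂(P(x)) + log₂(4)
           = log₂(4) - H(P)

H(P) = -Σ P(x) log₂(P(x)):
  -P(1)·log₂(P(1)) = -(0.1973)·log₂(0.1973) = 0.46199
  -P(2)·log₂(P(2)) = -(0.4532)·log₂(0.4532) = 0.51745
  -P(3)·log₂(P(3)) = -(0.272)·log₂(0.272) = 0.51090
  -P(4)·log₂(P(4)) = -(0.0775)·log₂(0.0775) = 0.28595
H(P) = 0.46199 + 0.51745 + 0.51090 + 0.28595 = 1.77629 bits

log₂(4) = 2.00000 bits

D_KL(P||U) = 2.00000 - 1.77629 = 0.22371 ≈ 0.2237 bits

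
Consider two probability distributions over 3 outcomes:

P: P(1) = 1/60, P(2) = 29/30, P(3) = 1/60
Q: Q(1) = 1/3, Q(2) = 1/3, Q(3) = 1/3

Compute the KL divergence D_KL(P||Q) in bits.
1.3408 bits

D_KL(P||Q) = Σ P(x) log₂(P(x)/Q(x))

Computing term by term:
  P(1)·log₂(P(1)/Q(1)) = (1/60)·log₂((1/60)/(1/3)) = -0.07203
  P(2)·log₂(P(2)/Q(2)) = (29/30)·log₂((29/30)/(1/3)) = 1.48485
  P(3)·log₂(P(3)/Q(3)) = (1/60)·log₂((1/60)/(1/3)) = -0.07203

D_KL(P||Q) = -0.07203 + 1.48485 - 0.07203 = 1.34079 ≈ 1.3408 bits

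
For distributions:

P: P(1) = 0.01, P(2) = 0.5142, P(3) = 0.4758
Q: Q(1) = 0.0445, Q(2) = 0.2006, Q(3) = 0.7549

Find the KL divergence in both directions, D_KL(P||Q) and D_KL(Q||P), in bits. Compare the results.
D_KL(P||Q) = 0.3599 bits, D_KL(Q||P) = 0.3261 bits. D_KL(P||Q) is larger than D_KL(Q||P) by 0.0338 bits; the two directions differ.

D_KL(P||Q) = Σ P(x) log₂(P(x)/Q(x))

Computing term by term:
  P(1)·log₂(P(1)/Q(1)) = 0.01·log₂(0.01/0.0445) = -0.02154
  P(2)·log₂(P(2)/Q(2)) = 0.5142·log₂(0.5142/0.2006) = 0.69829
  P(3)·log₂(P(3)/Q(3)) = 0.4758·log₂(0.4758/0.7549) = -0.31685

D_KL(P||Q) = -0.02154 + 0.69829 - 0.31685 = 0.35990 ≈ 0.3599 bits

D_KL(Q||P) = Σ Q(x) log₂(Q(x)/P(x))

Computing term by term:
  Q(1)·log₂(Q(1)/P(1)) = 0.0445·log₂(0.0445/0.01) = 0.09584
  Q(2)·log₂(Q(2)/P(2)) = 0.2006·log₂(0.2006/0.5142) = -0.27242
  Q(3)·log₂(Q(3)/P(3)) = 0.7549·log₂(0.7549/0.4758) = 0.50271

D_KL(Q||P) = 0.09584 - 0.27242 + 0.50271 = 0.32613 ≈ 0.3261 bits

These are NOT equal (difference: 0.0338 bits). KL divergence is asymmetric: D_KL(P||Q) ≠ D_KL(Q||P) in general.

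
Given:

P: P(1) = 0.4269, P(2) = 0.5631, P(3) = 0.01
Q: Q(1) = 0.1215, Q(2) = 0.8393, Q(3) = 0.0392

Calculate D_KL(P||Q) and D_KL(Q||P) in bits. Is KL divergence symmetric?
D_KL(P||Q) = 0.4300 bits, D_KL(Q||P) = 0.3403 bits. No, KL divergence is not symmetric.

D_KL(P||Q) = Σ P(x) log₂(P(x)/Q(x))

Computing term by term:
  P(1)·log₂(P(1)/Q(1)) = 0.4269·log₂(0.4269/0.1215) = 0.77394
  P(2)·log₂(P(2)/Q(2)) = 0.5631·log₂(0.5631/0.8393) = -0.32423
  P(3)·log₂(P(3)/Q(3)) = 0.01·log₂(0.01/0.0392) = -0.01971

D_KL(P||Q) = 0.77394 - 0.32423 - 0.01971 = 0.43000 ≈ 0.4300 bits

D_KL(Q||P) = Σ Q(x) log₂(Q(x)/P(x))

Computing term by term:
  Q(1)·log₂(Q(1)/P(1)) = 0.1215·log₂(0.1215/0.4269) = -0.22027
  Q(2)·log₂(Q(2)/P(2)) = 0.8393·log₂(0.8393/0.5631) = 0.48327
  Q(3)·log₂(Q(3)/P(3)) = 0.0392·log₂(0.0392/0.01) = 0.07726

D_KL(Q||P) = -0.22027 + 0.48327 + 0.07726 = 0.34026 ≈ 0.3403 bits

These are NOT equal (difference: 0.0897 bits). KL divergence is asymmetric: D_KL(P||Q) ≠ D_KL(Q||P) in general.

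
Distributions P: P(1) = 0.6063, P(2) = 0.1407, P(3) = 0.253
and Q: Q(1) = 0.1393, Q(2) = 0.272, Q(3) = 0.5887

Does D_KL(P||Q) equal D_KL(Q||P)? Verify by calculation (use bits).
D_KL(P||Q) = 0.8444 bits, D_KL(Q||P) = 0.6804 bits. No — D_KL(P||Q) ≠ D_KL(Q||P) for this pair.

D_KL(P||Q) = Σ P(x) log₂(P(x)/Q(x))

Computing term by term:
  P(1)·log₂(P(1)/Q(1)) = 0.6063·log₂(0.6063/0.1393) = 1.28647
  P(2)·log₂(P(2)/Q(2)) = 0.1407·log₂(0.1407/0.272) = -0.13380
  P(3)·log₂(P(3)/Q(3)) = 0.253·log₂(0.253/0.5887) = -0.30825

D_KL(P||Q) = 1.28647 - 0.13380 - 0.30825 = 0.84442 ≈ 0.8444 bits

D_KL(Q||P) = Σ Q(x) log₂(Q(x)/P(x))

Computing term by term:
  Q(1)·log₂(Q(1)/P(1)) = 0.1393·log₂(0.1393/0.6063) = -0.29557
  Q(2)·log₂(Q(2)/P(2)) = 0.272·log₂(0.272/0.1407) = 0.25867
  Q(3)·log₂(Q(3)/P(3)) = 0.5887·log₂(0.5887/0.253) = 0.71727

D_KL(Q||P) = -0.29557 + 0.25867 + 0.71727 = 0.68037 ≈ 0.6804 bits

These are NOT equal (difference: 0.1640 bits). KL divergence is asymmetric: D_KL(P||Q) ≠ D_KL(Q||P) in general.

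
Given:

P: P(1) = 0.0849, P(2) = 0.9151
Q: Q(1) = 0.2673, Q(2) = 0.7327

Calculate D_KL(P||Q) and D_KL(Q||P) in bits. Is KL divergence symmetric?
D_KL(P||Q) = 0.1530 bits, D_KL(Q||P) = 0.2073 bits. No, KL divergence is not symmetric.

D_KL(P||Q) = Σ P(x) log₂(P(x)/Q(x))

Computing term by term:
  P(1)·log₂(P(1)/Q(1)) = 0.0849·log₂(0.0849/0.2673) = -0.14048
  P(2)·log₂(P(2)/Q(2)) = 0.9151·log₂(0.9151/0.7327) = 0.29348

D_KL(P||Q) = -0.14048 + 0.29348 = 0.15300 ≈ 0.1530 bits

D_KL(Q||P) = Σ Q(x) log₂(Q(x)/P(x))

Computing term by term:
  Q(1)·log₂(Q(1)/P(1)) = 0.2673·log₂(0.2673/0.0849) = 0.44228
  Q(2)·log₂(Q(2)/P(2)) = 0.7327·log₂(0.7327/0.9151) = -0.23498

D_KL(Q||P) = 0.44228 - 0.23498 = 0.20730 ≈ 0.2073 bits

These are NOT equal (difference: 0.0543 bits). KL divergence is asymmetric: D_KL(P||Q) ≠ D_KL(Q||P) in general.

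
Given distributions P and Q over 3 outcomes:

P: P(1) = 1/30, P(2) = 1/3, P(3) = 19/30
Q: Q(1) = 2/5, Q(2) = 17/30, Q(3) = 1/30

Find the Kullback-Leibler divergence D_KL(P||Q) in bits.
2.3157 bits

D_KL(P||Q) = Σ P(x) log₂(P(x)/Q(x))

Computing term by term:
  P(1)·log₂(P(1)/Q(1)) = (1/30)·log₂((1/30)/(2/5)) = -0.11950
  P(2)·log₂(P(2)/Q(2)) = (1/3)·log₂((1/3)/(17/30)) = -0.25518
  P(3)·log₂(P(3)/Q(3)) = (19/30)·log₂((19/30)/(1/30)) = 2.69035

D_KL(P||Q) = -0.11950 - 0.25518 + 2.69035 = 2.31567 ≈ 2.3157 bits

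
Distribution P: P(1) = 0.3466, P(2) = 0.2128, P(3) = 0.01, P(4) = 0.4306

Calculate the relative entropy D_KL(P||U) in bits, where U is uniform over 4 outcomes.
0.4052 bits

U(i) = 1/4 for all i

D_KL(P||U) = Σ P(x) log₂(P(x) / (1/4))
           = Σ P(x) log₂(P(x)) + log₂(4)
           = log₂(4) - H(P)

H(P) = -Σ P(x) log₂(P(x)):
  -P(1)·log₂(P(1)) = -(0.3466)·log₂(0.3466) = 0.52983
  -P(2)·log₂(P(2)) = -(0.2128)·log₂(0.2128) = 0.47506
  -P(3)·log₂(P(3)) = -(0.01)·log₂(0.01) = 0.06644
  -P(4)·log₂(P(4)) = -(0.4306)·log₂(0.4306) = 0.52343
H(P) = 0.52983 + 0.47506 + 0.06644 + 0.52343 = 1.59476 bits

log₂(4) = 2.00000 bits

D_KL(P||U) = 2.00000 - 1.59476 = 0.40524 ≈ 0.4052 bits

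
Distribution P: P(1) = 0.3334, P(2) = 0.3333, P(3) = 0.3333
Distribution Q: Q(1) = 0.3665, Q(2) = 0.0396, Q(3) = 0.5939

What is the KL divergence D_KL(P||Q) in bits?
0.7010 bits

D_KL(P||Q) = Σ P(x) log₂(P(x)/Q(x))

Computing term by term:
  P(1)·log₂(P(1)/Q(1)) = 0.3334·log₂(0.3334/0.3665) = -0.04553
  P(2)·log₂(P(2)/Q(2)) = 0.3333·log₂(0.3333/0.0396) = 1.02431
  P(3)·log₂(P(3)/Q(3)) = 0.3333·log₂(0.3333/0.5939) = -0.27777

D_KL(P||Q) = -0.04553 + 1.02431 - 0.27777 = 0.70101 ≈ 0.7010 bits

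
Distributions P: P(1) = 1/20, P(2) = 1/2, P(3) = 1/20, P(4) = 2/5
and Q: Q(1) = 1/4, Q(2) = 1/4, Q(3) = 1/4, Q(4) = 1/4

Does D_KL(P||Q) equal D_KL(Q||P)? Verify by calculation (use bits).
D_KL(P||Q) = 0.5390 bits, D_KL(Q||P) = 0.7414 bits. No — D_KL(P||Q) ≠ D_KL(Q||P) for this pair.

D_KL(P||Q) = Σ P(x) log₂(P(x)/Q(x))

Computing term by term:
  P(1)·log₂(P(1)/Q(1)) = (1/20)·log₂((1/20)/(1/4)) = -0.11610
  P(2)·log₂(P(2)/Q(2)) = (1/2)·log₂((1/2)/(1/4)) = 0.50000
  P(3)·log₂(P(3)/Q(3)) = (1/20)·log₂((1/20)/(1/4)) = -0.11610
  P(4)·log₂(P(4)/Q(4)) = (2/5)·log₂((2/5)/(1/4)) = 0.27123

D_KL(P||Q) = -0.11610 + 0.50000 - 0.11610 + 0.27123 = 0.53903 ≈ 0.5390 bits

D_KL(Q||P) = Σ Q(x) log₂(Q(x)/P(x))

Computing term by term:
  Q(1)·log₂(Q(1)/P(1)) = (1/4)·log₂((1/4)/(1/20)) = 0.58048
  Q(2)·log₂(Q(2)/P(2)) = (1/4)·log₂((1/4)/(1/2)) = -0.25000
  Q(3)·log₂(Q(3)/P(3)) = (1/4)·log₂((1/4)/(1/20)) = 0.58048
  Q(4)·log₂(Q(4)/P(4)) = (1/4)·log₂((1/4)/(2/5)) = -0.16952

D_KL(Q||P) = 0.58048 - 0.25000 + 0.58048 - 0.16952 = 0.74144 ≈ 0.7414 bits

These are NOT equal (difference: 0.2024 bits). KL divergence is asymmetric: D_KL(P||Q) ≠ D_KL(Q||P) in general.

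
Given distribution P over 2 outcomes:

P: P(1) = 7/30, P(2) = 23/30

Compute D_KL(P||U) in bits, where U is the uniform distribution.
0.2162 bits

U(i) = 1/2 for all i

D_KL(P||U) = Σ P(x) log₂(P(x) / (1/2))
           = Σ P(x) log₂(P(x)) + log₂(2)
           = log₂(2) - H(P)

H(P) = -Σ P(x) log₂(P(x)):
  -P(1)·log₂(P(1)) = -(7/30)·log₂(7/30) = 0.48989
  -P(2)·log₂(P(2)) = -(23/30)·log₂(23/30) = 0.29389
H(P) = 0.48989 + 0.29389 = 0.78378 bits

log₂(2) = 1.00000 bits

D_KL(P||U) = 1.00000 - 0.78378 = 0.21622 ≈ 0.2162 bits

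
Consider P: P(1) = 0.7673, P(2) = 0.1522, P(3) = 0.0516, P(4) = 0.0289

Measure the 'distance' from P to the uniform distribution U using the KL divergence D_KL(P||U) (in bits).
0.9250 bits

U(i) = 1/4 for all i

D_KL(P||U) = Σ P(x) log₂(P(x) / (1/4))
           = Σ P(x) log₂(P(x)) + log₂(4)
           = log₂(4) - H(P)

H(P) = -Σ P(x) log₂(P(x)):
  -P(1)·log₂(P(1)) = -(0.7673)·log₂(0.7673) = 0.29321
  -P(2)·log₂(P(2)) = -(0.1522)·log₂(0.1522) = 0.41337
  -P(3)·log₂(P(3)) = -(0.0516)·log₂(0.0516) = 0.22067
  -P(4)·log₂(P(4)) = -(0.0289)·log₂(0.0289) = 0.14776
H(P) = 0.29321 + 0.41337 + 0.22067 + 0.14776 = 1.07501 bits

log₂(4) = 2.00000 bits

D_KL(P||U) = 2.00000 - 1.07501 = 0.92499 ≈ 0.9250 bits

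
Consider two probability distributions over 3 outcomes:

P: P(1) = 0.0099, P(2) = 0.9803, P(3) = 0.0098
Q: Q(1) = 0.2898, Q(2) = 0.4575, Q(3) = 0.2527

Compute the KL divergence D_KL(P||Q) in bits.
0.9836 bits

D_KL(P||Q) = Σ P(x) log₂(P(x)/Q(x))

Computing term by term:
  P(1)·log₂(P(1)/Q(1)) = 0.0099·log₂(0.0099/0.2898) = -0.04823
  P(2)·log₂(P(2)/Q(2)) = 0.9803·log₂(0.9803/0.4575) = 1.07779
  P(3)·log₂(P(3)/Q(3)) = 0.0098·log₂(0.0098/0.2527) = -0.04595

D_KL(P||Q) = -0.04823 + 1.07779 - 0.04595 = 0.98361 ≈ 0.9836 bits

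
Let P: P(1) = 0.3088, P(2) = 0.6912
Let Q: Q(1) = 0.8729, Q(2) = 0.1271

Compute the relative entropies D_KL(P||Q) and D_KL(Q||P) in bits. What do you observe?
D_KL(P||Q) = 1.2258 bits, D_KL(Q||P) = 0.9981 bits. The two directions give different values (D_KL(P||Q) exceeds D_KL(Q||P) by 0.2277 bits): KL divergence is asymmetric.

D_KL(P||Q) = Σ P(x) log₂(P(x)/Q(x))

Computing term by term:
  P(1)·log₂(P(1)/Q(1)) = 0.3088·log₂(0.3088/0.8729) = -0.46294
  P(2)·log₂(P(2)/Q(2)) = 0.6912·log₂(0.6912/0.1271) = 1.68870

D_KL(P||Q) = -0.46294 + 1.68870 = 1.22576 ≈ 1.2258 bits

D_KL(Q||P) = Σ Q(x) log₂(Q(x)/P(x))

Computing term by term:
  Q(1)·log₂(Q(1)/P(1)) = 0.8729·log₂(0.8729/0.3088) = 1.30860
  Q(2)·log₂(Q(2)/P(2)) = 0.1271·log₂(0.1271/0.6912) = -0.31052

D_KL(Q||P) = 1.30860 - 0.31052 = 0.99808 ≈ 0.9981 bits

These are NOT equal (difference: 0.2277 bits). KL divergence is asymmetric: D_KL(P||Q) ≠ D_KL(Q||P) in general.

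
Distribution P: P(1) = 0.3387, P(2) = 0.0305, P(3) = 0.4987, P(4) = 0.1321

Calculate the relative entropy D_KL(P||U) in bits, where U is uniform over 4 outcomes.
0.4311 bits

U(i) = 1/4 for all i

D_KL(P||U) = Σ P(x) log₂(P(x) / (1/4))
           = Σ P(x) log₂(P(x)) + log₂(4)
           = log₂(4) - H(P)

H(P) = -Σ P(x) log₂(P(x)):
  -P(1)·log₂(P(1)) = -(0.3387)·log₂(0.3387) = 0.52902
  -P(2)·log₂(P(2)) = -(0.0305)·log₂(0.0305) = 0.15357
  -P(3)·log₂(P(3)) = -(0.4987)·log₂(0.4987) = 0.50057
  -P(4)·log₂(P(4)) = -(0.1321)·log₂(0.1321) = 0.38577
H(P) = 0.52902 + 0.15357 + 0.50057 + 0.38577 = 1.56893 bits

log₂(4) = 2.00000 bits

D_KL(P||U) = 2.00000 - 1.56893 = 0.43107 ≈ 0.4311 bits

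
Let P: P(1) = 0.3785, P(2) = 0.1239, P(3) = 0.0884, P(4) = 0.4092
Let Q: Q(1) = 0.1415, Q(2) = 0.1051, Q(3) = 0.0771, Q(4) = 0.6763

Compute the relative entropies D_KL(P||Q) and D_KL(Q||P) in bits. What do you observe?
D_KL(P||Q) = 0.2875 bits, D_KL(Q||P) = 0.2492 bits. The two directions give different values (D_KL(P||Q) exceeds D_KL(Q||P) by 0.0383 bits): KL divergence is asymmetric.

D_KL(P||Q) = Σ P(x) log₂(P(x)/Q(x))

Computing term by term:
  P(1)·log₂(P(1)/Q(1)) = 0.3785·log₂(0.3785/0.1415) = 0.53728
  P(2)·log₂(P(2)/Q(2)) = 0.1239·log₂(0.1239/0.1051) = 0.02942
  P(3)·log₂(P(3)/Q(3)) = 0.0884·log₂(0.0884/0.0771) = 0.01744
  P(4)·log₂(P(4)/Q(4)) = 0.4092·log₂(0.4092/0.6763) = -0.29661

D_KL(P||Q) = 0.53728 + 0.02942 + 0.01744 - 0.29661 = 0.28753 ≈ 0.2875 bits

D_KL(Q||P) = Σ Q(x) log₂(Q(x)/P(x))

Computing term by term:
  Q(1)·log₂(Q(1)/P(1)) = 0.1415·log₂(0.1415/0.3785) = -0.20086
  Q(2)·log₂(Q(2)/P(2)) = 0.1051·log₂(0.1051/0.1239) = -0.02495
  Q(3)·log₂(Q(3)/P(3)) = 0.0771·log₂(0.0771/0.0884) = -0.01521
  Q(4)·log₂(Q(4)/P(4)) = 0.6763·log₂(0.6763/0.4092) = 0.49022

D_KL(Q||P) = -0.20086 - 0.02495 - 0.01521 + 0.49022 = 0.24920 ≈ 0.2492 bits

These are NOT equal (difference: 0.0383 bits). KL divergence is asymmetric: D_KL(P||Q) ≠ D_KL(Q||P) in general.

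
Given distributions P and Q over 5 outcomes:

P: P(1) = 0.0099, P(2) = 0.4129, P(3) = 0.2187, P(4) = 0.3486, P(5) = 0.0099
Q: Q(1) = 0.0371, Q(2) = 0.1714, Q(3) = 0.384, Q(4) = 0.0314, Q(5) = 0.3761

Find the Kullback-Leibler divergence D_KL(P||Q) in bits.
1.4859 bits

D_KL(P||Q) = Σ P(x) log₂(P(x)/Q(x))

Computing term by term:
  P(1)·log₂(P(1)/Q(1)) = 0.0099·log₂(0.0099/0.0371) = -0.01887
  P(2)·log₂(P(2)/Q(2)) = 0.4129·log₂(0.4129/0.1714) = 0.52373
  P(3)·log₂(P(3)/Q(3)) = 0.2187·log₂(0.2187/0.384) = -0.17762
  P(4)·log₂(P(4)/Q(4)) = 0.3486·log₂(0.3486/0.0314) = 1.21060
  P(5)·log₂(P(5)/Q(5)) = 0.0099·log₂(0.0099/0.3761) = -0.05195

D_KL(P||Q) = -0.01887 + 0.52373 - 0.17762 + 1.21060 - 0.05195 = 1.48589 ≈ 1.4859 bits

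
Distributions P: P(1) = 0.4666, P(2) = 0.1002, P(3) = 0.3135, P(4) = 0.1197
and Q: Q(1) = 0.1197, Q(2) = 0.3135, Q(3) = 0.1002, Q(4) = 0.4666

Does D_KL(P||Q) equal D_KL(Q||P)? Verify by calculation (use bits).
D_KL(P||Q) = 1.0319 bits, D_KL(Q||P) = 1.0319 bits. Yes — for this pair D_KL(P||Q) = D_KL(Q||P).

D_KL(P||Q) = Σ P(x) log₂(P(x)/Q(x))

Computing term by term:
  P(1)·log₂(P(1)/Q(1)) = 0.4666·log₂(0.4666/0.1197) = 0.91583
  P(2)·log₂(P(2)/Q(2)) = 0.1002·log₂(0.1002/0.3135) = -0.16489
  P(3)·log₂(P(3)/Q(3)) = 0.3135·log₂(0.3135/0.1002) = 0.51589
  P(4)·log₂(P(4)/Q(4)) = 0.1197·log₂(0.1197/0.4666) = -0.23494

D_KL(P||Q) = 0.91583 - 0.16489 + 0.51589 - 0.23494 = 1.03189 ≈ 1.0319 bits

D_KL(Q||P) = Σ Q(x) log₂(Q(x)/P(x))

Computing term by term:
  Q(1)·log₂(Q(1)/P(1)) = 0.1197·log₂(0.1197/0.4666) = -0.23494
  Q(2)·log₂(Q(2)/P(2)) = 0.3135·log₂(0.3135/0.1002) = 0.51589
  Q(3)·log₂(Q(3)/P(3)) = 0.1002·log₂(0.1002/0.3135) = -0.16489
  Q(4)·log₂(Q(4)/P(4)) = 0.4666·log₂(0.4666/0.1197) = 0.91583

D_KL(Q||P) = -0.23494 + 0.51589 - 0.16489 + 0.91583 = 1.03189 ≈ 1.0319 bits

These ARE equal here. Q is P with outcomes relabeled (Q(1) = P(4), Q(2) = P(3), Q(3) = P(2), Q(4) = P(1)) by a relabeling that is its own inverse, so the two sums contain exactly the same terms in a different order. This is a special case — KL divergence is not symmetric in general: D_KL(P||Q) ≠ D_KL(Q||P) for most P, Q.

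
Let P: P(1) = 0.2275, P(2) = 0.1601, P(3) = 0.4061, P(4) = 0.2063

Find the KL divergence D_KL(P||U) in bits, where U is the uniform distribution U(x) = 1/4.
0.0932 bits

U(i) = 1/4 for all i

D_KL(P||U) = Σ P(x) log₂(P(x) / (1/4))
           = Σ P(x) log₂(P(x)) + log₂(4)
           = log₂(4) - H(P)

H(P) = -Σ P(x) log₂(P(x)):
  -P(1)·log₂(P(1)) = -(0.2275)·log₂(0.2275) = 0.48595
  -P(2)·log₂(P(2)) = -(0.1601)·log₂(0.1601) = 0.42314
  -P(3)·log₂(P(3)) = -(0.4061)·log₂(0.4061) = 0.52797
  -P(4)·log₂(P(4)) = -(0.2063)·log₂(0.2063) = 0.46978
H(P) = 0.48595 + 0.42314 + 0.52797 + 0.46978 = 1.90684 bits

log₂(4) = 2.00000 bits

D_KL(P||U) = 2.00000 - 1.90684 = 0.09316 ≈ 0.0932 bits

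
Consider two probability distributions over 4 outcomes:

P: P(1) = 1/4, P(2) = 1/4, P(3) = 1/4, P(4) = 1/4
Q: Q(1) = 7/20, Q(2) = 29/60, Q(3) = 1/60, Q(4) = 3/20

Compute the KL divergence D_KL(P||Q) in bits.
0.8018 bits

D_KL(P||Q) = Σ P(x) log₂(P(x)/Q(x))

Computing term by term:
  P(1)·log₂(P(1)/Q(1)) = (1/4)·log₂((1/4)/(7/20)) = -0.12136
  P(2)·log₂(P(2)/Q(2)) = (1/4)·log₂((1/4)/(29/60)) = -0.23777
  P(3)·log₂(P(3)/Q(3)) = (1/4)·log₂((1/4)/(1/60)) = 0.97672
  P(4)·log₂(P(4)/Q(4)) = (1/4)·log₂((1/4)/(3/20)) = 0.18424

D_KL(P||Q) = -0.12136 - 0.23777 + 0.97672 + 0.18424 = 0.80183 ≈ 0.8018 bits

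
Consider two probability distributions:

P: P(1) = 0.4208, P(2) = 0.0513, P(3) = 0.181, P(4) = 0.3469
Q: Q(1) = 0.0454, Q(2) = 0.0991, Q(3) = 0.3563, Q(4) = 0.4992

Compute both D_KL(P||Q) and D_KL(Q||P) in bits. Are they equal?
D_KL(P||Q) = 0.9440 bits, D_KL(Q||P) = 0.5586 bits. No, they are not equal.

D_KL(P||Q) = Σ P(x) log₂(P(x)/Q(x))

Computing term by term:
  P(1)·log₂(P(1)/Q(1)) = 0.4208·log₂(0.4208/0.0454) = 1.35177
  P(2)·log₂(P(2)/Q(2)) = 0.0513·log₂(0.0513/0.0991) = -0.04873
  P(3)·log₂(P(3)/Q(3)) = 0.181·log₂(0.181/0.3563) = -0.17686
  P(4)·log₂(P(4)/Q(4)) = 0.3469·log₂(0.3469/0.4992) = -0.18216

D_KL(P||Q) = 1.35177 - 0.04873 - 0.17686 - 0.18216 = 0.94402 ≈ 0.9440 bits

D_KL(Q||P) = Σ Q(x) log₂(Q(x)/P(x))

Computing term by term:
  Q(1)·log₂(Q(1)/P(1)) = 0.0454·log₂(0.0454/0.4208) = -0.14584
  Q(2)·log₂(Q(2)/P(2)) = 0.0991·log₂(0.0991/0.0513) = 0.09414
  Q(3)·log₂(Q(3)/P(3)) = 0.3563·log₂(0.3563/0.181) = 0.34814
  Q(4)·log₂(Q(4)/P(4)) = 0.4992·log₂(0.4992/0.3469) = 0.26213

D_KL(Q||P) = -0.14584 + 0.09414 + 0.34814 + 0.26213 = 0.55857 ≈ 0.5586 bits

These are NOT equal (difference: 0.3854 bits). KL divergence is asymmetric: D_KL(P||Q) ≠ D_KL(Q||P) in general.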